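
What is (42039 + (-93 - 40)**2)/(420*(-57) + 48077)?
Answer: 59728/24137 ≈ 2.4745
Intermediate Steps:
(42039 + (-93 - 40)**2)/(420*(-57) + 48077) = (42039 + (-133)**2)/(-23940 + 48077) = (42039 + 17689)/24137 = 59728*(1/24137) = 59728/24137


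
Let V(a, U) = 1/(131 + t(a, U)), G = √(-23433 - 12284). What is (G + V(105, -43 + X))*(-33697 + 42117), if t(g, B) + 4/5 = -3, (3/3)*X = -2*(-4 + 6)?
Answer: 10525/159 + 8420*I*√35717 ≈ 66.195 + 1.5913e+6*I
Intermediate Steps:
X = -4 (X = -2*(-4 + 6) = -2*2 = -4)
t(g, B) = -19/5 (t(g, B) = -⅘ - 3 = -19/5)
G = I*√35717 (G = √(-35717) = I*√35717 ≈ 188.99*I)
V(a, U) = 5/636 (V(a, U) = 1/(131 - 19/5) = 1/(636/5) = 5/636)
(G + V(105, -43 + X))*(-33697 + 42117) = (I*√35717 + 5/636)*(-33697 + 42117) = (5/636 + I*√35717)*8420 = 10525/159 + 8420*I*√35717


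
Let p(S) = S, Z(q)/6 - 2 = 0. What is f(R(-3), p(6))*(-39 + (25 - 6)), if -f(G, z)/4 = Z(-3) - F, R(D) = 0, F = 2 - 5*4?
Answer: 2400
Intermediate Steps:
Z(q) = 12 (Z(q) = 12 + 6*0 = 12 + 0 = 12)
F = -18 (F = 2 - 20 = -18)
f(G, z) = -120 (f(G, z) = -4*(12 - 1*(-18)) = -4*(12 + 18) = -4*30 = -120)
f(R(-3), p(6))*(-39 + (25 - 6)) = -120*(-39 + (25 - 6)) = -120*(-39 + 19) = -120*(-20) = 2400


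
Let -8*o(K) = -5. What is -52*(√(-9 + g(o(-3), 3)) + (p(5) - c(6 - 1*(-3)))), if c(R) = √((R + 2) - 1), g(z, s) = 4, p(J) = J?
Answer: -260 + 52*√10 - 52*I*√5 ≈ -95.562 - 116.28*I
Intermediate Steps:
o(K) = 5/8 (o(K) = -⅛*(-5) = 5/8)
c(R) = √(1 + R) (c(R) = √((2 + R) - 1) = √(1 + R))
-52*(√(-9 + g(o(-3), 3)) + (p(5) - c(6 - 1*(-3)))) = -52*(√(-9 + 4) + (5 - √(1 + (6 - 1*(-3))))) = -52*(√(-5) + (5 - √(1 + (6 + 3)))) = -52*(I*√5 + (5 - √(1 + 9))) = -52*(I*√5 + (5 - √10)) = -52*(5 - √10 + I*√5) = -260 + 52*√10 - 52*I*√5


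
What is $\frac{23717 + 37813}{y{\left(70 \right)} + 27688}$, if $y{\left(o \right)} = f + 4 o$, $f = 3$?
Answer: $\frac{61530}{27971} \approx 2.1998$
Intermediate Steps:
$y{\left(o \right)} = 3 + 4 o$
$\frac{23717 + 37813}{y{\left(70 \right)} + 27688} = \frac{23717 + 37813}{\left(3 + 4 \cdot 70\right) + 27688} = \frac{61530}{\left(3 + 280\right) + 27688} = \frac{61530}{283 + 27688} = \frac{61530}{27971}$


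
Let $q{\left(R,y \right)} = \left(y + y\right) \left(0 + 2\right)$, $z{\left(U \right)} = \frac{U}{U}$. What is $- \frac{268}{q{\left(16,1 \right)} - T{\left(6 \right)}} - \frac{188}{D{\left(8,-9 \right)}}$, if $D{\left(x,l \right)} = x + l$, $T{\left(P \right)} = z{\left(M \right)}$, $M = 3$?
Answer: $\frac{296}{3} \approx 98.667$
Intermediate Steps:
$z{\left(U \right)} = 1$
$T{\left(P \right)} = 1$
$q{\left(R,y \right)} = 4 y$ ($q{\left(R,y \right)} = 2 y 2 = 4 y$)
$D{\left(x,l \right)} = l + x$
$- \frac{268}{q{\left(16,1 \right)} - T{\left(6 \right)}} - \frac{188}{D{\left(8,-9 \right)}} = - \frac{268}{4 \cdot 1 - 1} - \frac{188}{-9 + 8} = - \frac{268}{4 - 1} - \frac{188}{-1} = - \frac{268}{3} - -188 = \left(-268\right) \frac{1}{3} + 188 = - \frac{268}{3} + 188 = \frac{296}{3}$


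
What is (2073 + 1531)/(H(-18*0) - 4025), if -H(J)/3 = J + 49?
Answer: -901/1043 ≈ -0.86385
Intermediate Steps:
H(J) = -147 - 3*J (H(J) = -3*(J + 49) = -3*(49 + J) = -147 - 3*J)
(2073 + 1531)/(H(-18*0) - 4025) = (2073 + 1531)/((-147 - (-54)*0) - 4025) = 3604/((-147 - 3*0) - 4025) = 3604/((-147 + 0) - 4025) = 3604/(-147 - 4025) = 3604/(-4172) = 3604*(-1/4172) = -901/1043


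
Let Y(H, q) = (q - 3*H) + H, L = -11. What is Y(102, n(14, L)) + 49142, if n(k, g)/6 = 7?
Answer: 48980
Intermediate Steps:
n(k, g) = 42 (n(k, g) = 6*7 = 42)
Y(H, q) = q - 2*H
Y(102, n(14, L)) + 49142 = (42 - 2*102) + 49142 = (42 - 204) + 49142 = -162 + 49142 = 48980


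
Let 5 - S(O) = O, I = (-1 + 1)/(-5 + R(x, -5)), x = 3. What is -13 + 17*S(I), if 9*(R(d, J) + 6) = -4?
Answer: 72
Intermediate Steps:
R(d, J) = -58/9 (R(d, J) = -6 + (1/9)*(-4) = -6 - 4/9 = -58/9)
I = 0 (I = (-1 + 1)/(-5 - 58/9) = 0/(-103/9) = 0*(-9/103) = 0)
S(O) = 5 - O
-13 + 17*S(I) = -13 + 17*(5 - 1*0) = -13 + 17*(5 + 0) = -13 + 17*5 = -13 + 85 = 72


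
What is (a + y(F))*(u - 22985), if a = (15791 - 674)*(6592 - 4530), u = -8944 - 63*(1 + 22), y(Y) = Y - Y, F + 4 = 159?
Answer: -1040434116012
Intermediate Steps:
F = 155 (F = -4 + 159 = 155)
y(Y) = 0
u = -10393 (u = -8944 - 63*23 = -8944 - 1*1449 = -8944 - 1449 = -10393)
a = 31171254 (a = 15117*2062 = 31171254)
(a + y(F))*(u - 22985) = (31171254 + 0)*(-10393 - 22985) = 31171254*(-33378) = -1040434116012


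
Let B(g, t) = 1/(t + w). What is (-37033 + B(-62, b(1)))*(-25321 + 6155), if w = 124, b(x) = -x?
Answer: 87302241628/123 ≈ 7.0977e+8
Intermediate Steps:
B(g, t) = 1/(124 + t) (B(g, t) = 1/(t + 124) = 1/(124 + t))
(-37033 + B(-62, b(1)))*(-25321 + 6155) = (-37033 + 1/(124 - 1*1))*(-25321 + 6155) = (-37033 + 1/(124 - 1))*(-19166) = (-37033 + 1/123)*(-19166) = -4555058/123*(-19166) = 87302241628/123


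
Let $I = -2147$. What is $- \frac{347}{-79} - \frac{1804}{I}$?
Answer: $\frac{887525}{169613} \approx 5.2327$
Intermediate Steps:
$- \frac{347}{-79} - \frac{1804}{I} = - \frac{347}{-79} - \frac{1804}{-2147} = \left(-347\right) \left(- \frac{1}{79}\right) - - \frac{1804}{2147} = \frac{347}{79} + \frac{1804}{2147} = \frac{887525}{169613}$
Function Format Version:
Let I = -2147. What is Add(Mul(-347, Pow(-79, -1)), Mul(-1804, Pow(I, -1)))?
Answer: Rational(887525, 169613) ≈ 5.2327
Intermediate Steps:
Add(Mul(-347, Pow(-79, -1)), Mul(-1804, Pow(I, -1))) = Add(Mul(-347, Pow(-79, -1)), Mul(-1804, Pow(-2147, -1))) = Add(Mul(-347, Rational(-1, 79)), Mul(-1804, Rational(-1, 2147))) = Add(Rational(347, 79), Rational(1804, 2147)) = Rational(887525, 169613)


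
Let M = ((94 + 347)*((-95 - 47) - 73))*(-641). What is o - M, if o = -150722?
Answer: -60927137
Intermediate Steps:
M = 60776415 (M = (441*(-142 - 73))*(-641) = (441*(-215))*(-641) = -94815*(-641) = 60776415)
o - M = -150722 - 1*60776415 = -150722 - 60776415 = -60927137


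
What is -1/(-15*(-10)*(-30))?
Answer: 1/4500 ≈ 0.00022222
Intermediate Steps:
-1/(-15*(-10)*(-30)) = -1/(150*(-30)) = -1/(-4500) = -1*(-1/4500) = 1/4500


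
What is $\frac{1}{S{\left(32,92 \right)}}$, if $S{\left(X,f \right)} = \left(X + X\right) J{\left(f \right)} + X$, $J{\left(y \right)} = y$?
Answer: $\frac{1}{5920} \approx 0.00016892$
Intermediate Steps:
$S{\left(X,f \right)} = X + 2 X f$ ($S{\left(X,f \right)} = \left(X + X\right) f + X = 2 X f + X = X + 2 X f$)
$\frac{1}{S{\left(32,92 \right)}} = \frac{1}{32 \left(1 + 2 \cdot 92\right)} = \frac{1}{32 \left(1 + 184\right)} = \frac{1}{32 \cdot 185} = \frac{1}{5920}$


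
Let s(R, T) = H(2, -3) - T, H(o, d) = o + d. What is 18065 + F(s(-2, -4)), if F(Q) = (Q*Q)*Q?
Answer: 18092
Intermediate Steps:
H(o, d) = d + o
s(R, T) = -1 - T (s(R, T) = (-3 + 2) - T = -1 - T)
F(Q) = Q**3 (F(Q) = Q**2*Q = Q**3)
18065 + F(s(-2, -4)) = 18065 + (-1 - 1*(-4))**3 = 18065 + (-1 + 4)**3 = 18065 + 3**3 = 18065 + 27 = 18092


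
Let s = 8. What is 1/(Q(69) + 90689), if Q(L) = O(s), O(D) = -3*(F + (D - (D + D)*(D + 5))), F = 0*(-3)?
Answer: 1/91289 ≈ 1.0954e-5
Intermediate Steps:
F = 0
O(D) = -3*D + 6*D*(5 + D) (O(D) = -3*(0 + (D - (D + D)*(D + 5))) = -3*(0 + (D - 2*D*(5 + D))) = -3*(D - 2*D*(5 + D)) = -3*D + 6*D*(5 + D))
Q(L) = 600 (Q(L) = 3*8*(9 + 2*8) = 3*8*(9 + 16) = 3*8*25 = 600)
1/(Q(69) + 90689) = 1/(600 + 90689) = 1/91289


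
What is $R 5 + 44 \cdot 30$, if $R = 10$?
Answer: $1370$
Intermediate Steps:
$R 5 + 44 \cdot 30 = 10 \cdot 5 + 44 \cdot 30 = 50 + 1320 = 1370$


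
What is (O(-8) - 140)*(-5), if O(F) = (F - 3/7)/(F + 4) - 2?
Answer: 19585/28 ≈ 699.46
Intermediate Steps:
O(F) = -2 + (-3/7 + F)/(4 + F) (O(F) = (F - 3*⅐)/(4 + F) - 2 = (F - 3/7)/(4 + F) - 2 = (-3/7 + F)/(4 + F) - 2 = -2 + (-3/7 + F)/(4 + F))
(O(-8) - 140)*(-5) = ((-59/7 - 1*(-8))/(4 - 8) - 140)*(-5) = ((-59/7 + 8)/(-4) - 140)*(-5) = (-¼*(-3/7) - 140)*(-5) = (3/28 - 140)*(-5) = -3917/28*(-5) = 19585/28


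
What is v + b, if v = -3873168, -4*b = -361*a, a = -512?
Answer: -3919376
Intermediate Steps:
b = -46208 (b = -(-361)*(-512)/4 = -1/4*184832 = -46208)
v + b = -3873168 - 46208 = -3919376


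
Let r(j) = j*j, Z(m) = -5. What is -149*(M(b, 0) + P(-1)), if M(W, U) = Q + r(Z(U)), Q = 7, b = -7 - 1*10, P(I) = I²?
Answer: -4917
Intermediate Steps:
b = -17 (b = -7 - 10 = -17)
r(j) = j²
M(W, U) = 32 (M(W, U) = 7 + (-5)² = 7 + 25 = 32)
-149*(M(b, 0) + P(-1)) = -149*(32 + (-1)²) = -149*(32 + 1) = -149*33 = -4917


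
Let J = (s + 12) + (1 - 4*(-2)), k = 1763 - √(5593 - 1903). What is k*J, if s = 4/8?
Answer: 75809/2 - 129*√410/2 ≈ 36599.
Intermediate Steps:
s = ½ (s = 4*(⅛) = ½ ≈ 0.50000)
k = 1763 - 3*√410 (k = 1763 - √3690 = 1763 - 3*√410 ≈ 1702.3)
J = 43/2 (J = (½ + 12) + (1 - 4*(-2)) = 25/2 + (1 + 8) = 25/2 + 9 = 43/2 ≈ 21.500)
k*J = (1763 - 3*√410)*(43/2) = 75809/2 - 129*√410/2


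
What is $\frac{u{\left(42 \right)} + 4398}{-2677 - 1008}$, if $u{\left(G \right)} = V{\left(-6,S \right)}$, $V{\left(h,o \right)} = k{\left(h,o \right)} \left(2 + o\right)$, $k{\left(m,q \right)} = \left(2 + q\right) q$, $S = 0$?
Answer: $- \frac{4398}{3685} \approx -1.1935$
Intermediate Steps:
$k{\left(m,q \right)} = q \left(2 + q\right)$
$V{\left(h,o \right)} = o \left(2 + o\right)^{2}$ ($V{\left(h,o \right)} = o \left(2 + o\right) \left(2 + o\right) = o \left(2 + o\right)^{2}$)
$u{\left(G \right)} = 0$ ($u{\left(G \right)} = 0 \left(2 + 0\right)^{2} = 0 \cdot 2^{2} = 0 \cdot 4 = 0$)
$\frac{u{\left(42 \right)} + 4398}{-2677 - 1008} = \frac{0 + 4398}{-2677 - 1008} = \frac{4398}{-3685} = 4398 \left(- \frac{1}{3685}\right) = - \frac{4398}{3685}$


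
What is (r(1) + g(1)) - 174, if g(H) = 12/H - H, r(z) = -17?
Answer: -180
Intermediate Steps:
g(H) = -H + 12/H
(r(1) + g(1)) - 174 = (-17 + (-1*1 + 12/1)) - 174 = (-17 + (-1 + 12*1)) - 174 = (-17 + (-1 + 12)) - 174 = (-17 + 11) - 174 = -6 - 174 = -180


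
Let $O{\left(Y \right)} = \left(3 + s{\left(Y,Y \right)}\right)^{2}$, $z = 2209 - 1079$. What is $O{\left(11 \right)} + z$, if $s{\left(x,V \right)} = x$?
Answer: $1326$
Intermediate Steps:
$z = 1130$
$O{\left(Y \right)} = \left(3 + Y\right)^{2}$
$O{\left(11 \right)} + z = \left(3 + 11\right)^{2} + 1130 = 14^{2} + 1130 = 196 + 1130 = 1326$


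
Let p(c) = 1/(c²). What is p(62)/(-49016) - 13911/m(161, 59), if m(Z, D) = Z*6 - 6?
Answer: -27302873949/1884175040 ≈ -14.491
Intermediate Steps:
m(Z, D) = -6 + 6*Z (m(Z, D) = 6*Z - 6 = -6 + 6*Z)
p(c) = c⁻²
p(62)/(-49016) - 13911/m(161, 59) = 1/(62²*(-49016)) - 13911/(-6 + 6*161) = (1/3844)*(-1/49016) - 13911/(-6 + 966) = -1/188417504 - 13911/960 = -1/188417504 - 13911*1/960 = -1/188417504 - 4637/320 = -27302873949/1884175040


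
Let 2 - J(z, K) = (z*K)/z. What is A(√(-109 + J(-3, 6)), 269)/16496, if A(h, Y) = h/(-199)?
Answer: -I*√113/3282704 ≈ -3.2382e-6*I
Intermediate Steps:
J(z, K) = 2 - K (J(z, K) = 2 - z*K/z = 2 - K*z/z = 2 - K)
A(h, Y) = -h/199 (A(h, Y) = h*(-1/199) = -h/199)
A(√(-109 + J(-3, 6)), 269)/16496 = -√(-109 + (2 - 1*6))/199/16496 = -√(-109 + (2 - 6))/199*(1/16496) = -√(-109 - 4)/199*(1/16496) = -I*√113/199*(1/16496) = -I*√113/3282704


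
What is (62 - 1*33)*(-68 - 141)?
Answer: -6061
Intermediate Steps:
(62 - 1*33)*(-68 - 141) = (62 - 33)*(-209) = 29*(-209) = -6061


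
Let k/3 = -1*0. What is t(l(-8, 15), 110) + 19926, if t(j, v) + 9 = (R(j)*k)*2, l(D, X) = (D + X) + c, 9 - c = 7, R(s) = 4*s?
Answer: 19917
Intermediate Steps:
k = 0 (k = 3*(-1*0) = 3*0 = 0)
c = 2 (c = 9 - 1*7 = 9 - 7 = 2)
l(D, X) = 2 + D + X (l(D, X) = (D + X) + 2 = 2 + D + X)
t(j, v) = -9 (t(j, v) = -9 + ((4*j)*0)*2 = -9 + 0*2 = -9 + 0 = -9)
t(l(-8, 15), 110) + 19926 = -9 + 19926 = 19917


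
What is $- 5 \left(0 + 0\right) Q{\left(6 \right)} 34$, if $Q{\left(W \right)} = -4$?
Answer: $0$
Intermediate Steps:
$- 5 \left(0 + 0\right) Q{\left(6 \right)} 34 = - 5 \left(0 + 0\right) \left(-4\right) 34 = \left(-5\right) 0 \left(-4\right) 34 = 0 \left(-4\right) 34 = 0 \cdot 34 = 0$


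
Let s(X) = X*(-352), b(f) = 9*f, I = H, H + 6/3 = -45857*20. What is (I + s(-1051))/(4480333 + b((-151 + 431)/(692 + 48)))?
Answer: -20246030/165772447 ≈ -0.12213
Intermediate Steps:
H = -917142 (H = -2 - 45857*20 = -2 - 917140 = -917142)
I = -917142
s(X) = -352*X
(I + s(-1051))/(4480333 + b((-151 + 431)/(692 + 48))) = (-917142 - 352*(-1051))/(4480333 + 9*((-151 + 431)/(692 + 48))) = (-917142 + 369952)/(4480333 + 9*(280/740)) = -547190/(4480333 + 9*(280*(1/740))) = -547190/(4480333 + 9*(14/37)) = -547190/(4480333 + 126/37) = -547190/165772447/37 = -547190*37/165772447 = -20246030/165772447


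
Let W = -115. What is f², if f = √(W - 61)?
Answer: -176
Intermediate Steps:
f = 4*I*√11 (f = √(-115 - 61) = √(-176) = 4*I*√11 ≈ 13.266*I)
f² = (4*I*√11)² = -176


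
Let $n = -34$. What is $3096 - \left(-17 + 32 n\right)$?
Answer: $4201$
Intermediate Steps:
$3096 - \left(-17 + 32 n\right) = 3096 + \left(\left(-32\right) \left(-34\right) + 17\right) = 3096 + \left(1088 + 17\right) = 3096 + 1105 = 4201$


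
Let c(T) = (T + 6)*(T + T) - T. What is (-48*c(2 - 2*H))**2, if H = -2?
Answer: 43877376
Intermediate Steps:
c(T) = -T + 2*T*(6 + T) (c(T) = (6 + T)*(2*T) - T = 2*T*(6 + T) - T = -T + 2*T*(6 + T))
(-48*c(2 - 2*H))**2 = (-48*(2 - 2*(-2))*(11 + 2*(2 - 2*(-2))))**2 = (-48*(2 + 4)*(11 + 2*(2 + 4)))**2 = (-288*(11 + 2*6))**2 = (-288*(11 + 12))**2 = (-288*23)**2 = (-48*138)**2 = (-6624)**2 = 43877376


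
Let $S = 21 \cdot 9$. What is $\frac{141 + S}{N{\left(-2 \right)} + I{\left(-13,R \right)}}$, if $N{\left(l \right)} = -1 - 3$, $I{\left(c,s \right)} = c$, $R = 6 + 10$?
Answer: $- \frac{330}{17} \approx -19.412$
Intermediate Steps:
$R = 16$
$S = 189$
$N{\left(l \right)} = -4$
$\frac{141 + S}{N{\left(-2 \right)} + I{\left(-13,R \right)}} = \frac{141 + 189}{-4 - 13} = \frac{330}{-17} = 330 \left(- \frac{1}{17}\right) = - \frac{330}{17}$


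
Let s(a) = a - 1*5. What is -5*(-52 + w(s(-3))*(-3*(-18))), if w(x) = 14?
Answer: -3520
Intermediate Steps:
s(a) = -5 + a (s(a) = a - 5 = -5 + a)
-5*(-52 + w(s(-3))*(-3*(-18))) = -5*(-52 + 14*(-3*(-18))) = -5*(-52 + 14*54) = -5*(-52 + 756) = -5*704 = -3520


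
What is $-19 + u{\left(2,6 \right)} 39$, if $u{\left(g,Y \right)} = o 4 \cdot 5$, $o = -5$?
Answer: $-3919$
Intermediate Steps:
$u{\left(g,Y \right)} = -100$ ($u{\left(g,Y \right)} = \left(-5\right) 4 \cdot 5 = \left(-20\right) 5 = -100$)
$-19 + u{\left(2,6 \right)} 39 = -19 - 3900 = -3919$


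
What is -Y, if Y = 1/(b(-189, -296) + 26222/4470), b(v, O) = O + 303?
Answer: -2235/28756 ≈ -0.077723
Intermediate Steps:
b(v, O) = 303 + O
Y = 2235/28756 (Y = 1/((303 - 296) + 26222/4470) = 1/(7 + 26222*(1/4470)) = 1/(7 + 13111/2235) = 1/(28756/2235) = 2235/28756 ≈ 0.077723)
-Y = -1*2235/28756 = -2235/28756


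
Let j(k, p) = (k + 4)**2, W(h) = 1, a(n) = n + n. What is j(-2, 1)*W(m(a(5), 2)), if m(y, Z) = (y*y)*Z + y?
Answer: 4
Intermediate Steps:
a(n) = 2*n
m(y, Z) = y + Z*y**2 (m(y, Z) = y**2*Z + y = Z*y**2 + y = y + Z*y**2)
j(k, p) = (4 + k)**2
j(-2, 1)*W(m(a(5), 2)) = (4 - 2)**2*1 = 2**2*1 = 4*1 = 4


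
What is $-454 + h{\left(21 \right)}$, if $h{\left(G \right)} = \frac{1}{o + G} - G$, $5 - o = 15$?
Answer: $- \frac{5224}{11} \approx -474.91$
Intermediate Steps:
$o = -10$ ($o = 5 - 15 = -10$)
$h{\left(G \right)} = \frac{1}{-10 + G} - G$
$-454 + h{\left(21 \right)} = -454 + \frac{1 - 21^{2} + 10 \cdot 21}{-10 + 21} = -454 + \frac{1 - 441 + 210}{11} = -454 + \frac{1}{11} \left(-230\right) = -454 - \frac{230}{11} = - \frac{5224}{11}$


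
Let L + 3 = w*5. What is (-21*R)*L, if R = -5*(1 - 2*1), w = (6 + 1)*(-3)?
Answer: 11340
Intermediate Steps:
w = -21 (w = 7*(-3) = -21)
R = 5 (R = -5*(1 - 2) = -5*(-1) = 5)
L = -108 (L = -3 - 21*5 = -3 - 105 = -108)
(-21*R)*L = -21*5*(-108) = -105*(-108) = 11340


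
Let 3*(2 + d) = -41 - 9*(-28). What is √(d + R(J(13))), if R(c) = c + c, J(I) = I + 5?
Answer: √939/3 ≈ 10.214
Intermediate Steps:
J(I) = 5 + I
R(c) = 2*c
d = 205/3 (d = -2 + (-41 - 9*(-28))/3 = -2 + (-41 + 252)/3 = -2 + (⅓)*211 = -2 + 211/3 = 205/3 ≈ 68.333)
√(d + R(J(13))) = √(205/3 + 2*(5 + 13)) = √(205/3 + 2*18) = √(205/3 + 36) = √(313/3) = √939/3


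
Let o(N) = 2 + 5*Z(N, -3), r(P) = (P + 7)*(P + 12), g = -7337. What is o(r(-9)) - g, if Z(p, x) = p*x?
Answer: 7429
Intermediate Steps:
r(P) = (7 + P)*(12 + P)
o(N) = 2 - 15*N (o(N) = 2 + 5*(N*(-3)) = 2 + 5*(-3*N) = 2 - 15*N)
o(r(-9)) - g = (2 - 15*(84 + (-9)² + 19*(-9))) - 1*(-7337) = (2 - 15*(84 + 81 - 171)) + 7337 = (2 - 15*(-6)) + 7337 = (2 + 90) + 7337 = 92 + 7337 = 7429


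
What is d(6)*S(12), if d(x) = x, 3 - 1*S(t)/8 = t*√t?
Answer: 144 - 1152*√3 ≈ -1851.3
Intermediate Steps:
S(t) = 24 - 8*t^(3/2) (S(t) = 24 - 8*t*√t = 24 - 8*t^(3/2))
d(6)*S(12) = 6*(24 - 192*√3) = 144 - 1152*√3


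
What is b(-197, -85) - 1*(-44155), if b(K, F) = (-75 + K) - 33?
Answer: 43850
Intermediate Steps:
b(K, F) = -108 + K
b(-197, -85) - 1*(-44155) = (-108 - 197) - 1*(-44155) = -305 + 44155 = 43850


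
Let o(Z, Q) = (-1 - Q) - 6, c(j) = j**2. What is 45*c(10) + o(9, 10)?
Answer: 4483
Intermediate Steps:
o(Z, Q) = -7 - Q
45*c(10) + o(9, 10) = 45*10**2 + (-7 - 1*10) = 45*100 + (-7 - 10) = 4500 - 17 = 4483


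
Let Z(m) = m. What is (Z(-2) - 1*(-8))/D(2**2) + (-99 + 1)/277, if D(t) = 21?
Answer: -132/1939 ≈ -0.068076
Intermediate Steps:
(Z(-2) - 1*(-8))/D(2**2) + (-99 + 1)/277 = (-2 - 1*(-8))/21 + (-99 + 1)/277 = (-2 + 8)*(1/21) - 98*1/277 = 6*(1/21) - 98/277 = 2/7 - 98/277 = -132/1939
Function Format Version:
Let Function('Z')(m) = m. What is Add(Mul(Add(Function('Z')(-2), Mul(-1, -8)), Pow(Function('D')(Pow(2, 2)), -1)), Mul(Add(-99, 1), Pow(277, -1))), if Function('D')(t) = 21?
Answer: Rational(-132, 1939) ≈ -0.068076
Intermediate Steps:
Add(Mul(Add(Function('Z')(-2), Mul(-1, -8)), Pow(Function('D')(Pow(2, 2)), -1)), Mul(Add(-99, 1), Pow(277, -1))) = Add(Mul(Add(-2, Mul(-1, -8)), Pow(21, -1)), Mul(Add(-99, 1), Pow(277, -1))) = Add(Mul(Add(-2, 8), Rational(1, 21)), Mul(-98, Rational(1, 277))) = Add(Mul(6, Rational(1, 21)), Rational(-98, 277)) = Add(Rational(2, 7), Rational(-98, 277)) = Rational(-132, 1939)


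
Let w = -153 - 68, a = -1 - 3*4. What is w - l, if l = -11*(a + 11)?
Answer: -243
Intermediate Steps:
a = -13 (a = -1 - 12 = -13)
l = 22 (l = -11*(-13 + 11) = -11*(-2) = 22)
w = -221
w - l = -221 - 1*22 = -221 - 22 = -243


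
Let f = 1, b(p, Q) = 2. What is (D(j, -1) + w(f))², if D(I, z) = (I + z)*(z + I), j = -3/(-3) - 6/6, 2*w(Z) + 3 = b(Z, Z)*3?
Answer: 25/4 ≈ 6.2500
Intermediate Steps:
w(Z) = 3/2 (w(Z) = -3/2 + (2*3)/2 = -3/2 + (½)*6 = -3/2 + 3 = 3/2)
j = 0 (j = -3*(-⅓) - 6*⅙ = 1 - 1 = 0)
D(I, z) = (I + z)² (D(I, z) = (I + z)*(I + z) = (I + z)²)
(D(j, -1) + w(f))² = ((0 - 1)² + 3/2)² = ((-1)² + 3/2)² = (1 + 3/2)² = (5/2)² = 25/4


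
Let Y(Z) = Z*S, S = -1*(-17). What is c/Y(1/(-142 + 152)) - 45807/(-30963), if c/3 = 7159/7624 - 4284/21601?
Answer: 40258409455421/14447657856484 ≈ 2.7865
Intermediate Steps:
S = 17
c = 365941029/164686024 (c = 3*(7159/7624 - 4284/21601) = 3*(121980343/164686024) = 365941029/164686024 ≈ 2.2221)
Y(Z) = 17*Z (Y(Z) = Z*17 = 17*Z)
c/Y(1/(-142 + 152)) - 45807/(-30963) = 365941029/(164686024*((17/(-142 + 152)))) - 45807/(-30963) = 365941029/(164686024*((17/10))) - 45807*(-1/30963) = 365941029/(164686024*((17*(1/10)))) + 15269/10321 = 365941029/(164686024*(17/10)) + 15269/10321 = (365941029/164686024)*(10/17) + 15269/10321 = 1829705145/1399831204 + 15269/10321 = 40258409455421/14447657856484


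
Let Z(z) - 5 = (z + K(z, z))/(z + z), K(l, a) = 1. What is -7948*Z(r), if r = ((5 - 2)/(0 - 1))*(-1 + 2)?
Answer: -127168/3 ≈ -42389.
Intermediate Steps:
r = -3 (r = (3/(-1))*1 = (3*(-1))*1 = -3*1 = -3)
Z(z) = 5 + (1 + z)/(2*z) (Z(z) = 5 + (z + 1)/(z + z) = 5 + (1 + z)/((2*z)) = 5 + (1 + z)*(1/(2*z)) = 5 + (1 + z)/(2*z))
-7948*Z(r) = -3974*(1 + 11*(-3))/(-3) = -3974*(-1)*(1 - 33)/3 = -3974*(-1)*(-32)/3 = -7948*16/3 = -127168/3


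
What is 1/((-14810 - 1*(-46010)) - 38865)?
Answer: -1/7665 ≈ -0.00013046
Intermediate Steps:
1/((-14810 - 1*(-46010)) - 38865) = 1/((-14810 + 46010) - 38865) = 1/(31200 - 38865) = 1/(-7665) = -1/7665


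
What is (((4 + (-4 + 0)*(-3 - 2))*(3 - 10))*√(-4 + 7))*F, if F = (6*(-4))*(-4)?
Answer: -16128*√3 ≈ -27935.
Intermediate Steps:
F = 96 (F = -24*(-4) = 96)
(((4 + (-4 + 0)*(-3 - 2))*(3 - 10))*√(-4 + 7))*F = (((4 + (-4 + 0)*(-3 - 2))*(3 - 10))*√(-4 + 7))*96 = (((4 - 4*(-5))*(-7))*√3)*96 = (((4 + 20)*(-7))*√3)*96 = ((24*(-7))*√3)*96 = -168*√3*96 = -16128*√3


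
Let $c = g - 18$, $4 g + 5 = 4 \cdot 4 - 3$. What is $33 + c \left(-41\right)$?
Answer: $689$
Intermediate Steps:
$g = 2$ ($g = - \frac{5}{4} + \frac{4 \cdot 4 - 3}{4} = - \frac{5}{4} + \frac{16 - 3}{4} = - \frac{5}{4} + \frac{1}{4} \cdot 13 = - \frac{5}{4} + \frac{13}{4} = 2$)
$c = -16$ ($c = 2 - 18 = -16$)
$33 + c \left(-41\right) = 33 - -656 = 33 + 656 = 689$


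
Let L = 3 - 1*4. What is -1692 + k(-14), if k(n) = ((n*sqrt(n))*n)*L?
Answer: -1692 - 196*I*sqrt(14) ≈ -1692.0 - 733.37*I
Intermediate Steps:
L = -1 (L = 3 - 4 = -1)
k(n) = -n**(5/2) (k(n) = ((n*sqrt(n))*n)*(-1) = (n**(3/2)*n)*(-1) = n**(5/2)*(-1) = -n**(5/2))
-1692 + k(-14) = -1692 - (-14)**(5/2) = -1692 - 196*I*sqrt(14)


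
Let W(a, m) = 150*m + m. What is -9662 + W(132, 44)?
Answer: -3018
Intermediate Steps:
W(a, m) = 151*m
-9662 + W(132, 44) = -9662 + 151*44 = -9662 + 6644 = -3018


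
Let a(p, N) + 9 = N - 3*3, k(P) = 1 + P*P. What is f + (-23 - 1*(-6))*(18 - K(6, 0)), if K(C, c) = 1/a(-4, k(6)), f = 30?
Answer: -5227/19 ≈ -275.11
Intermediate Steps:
k(P) = 1 + P**2
a(p, N) = -18 + N (a(p, N) = -9 + (N - 3*3) = -9 + (N - 9) = -9 + (-9 + N) = -18 + N)
K(C, c) = 1/19 (K(C, c) = 1/(-18 + (1 + 6**2)) = 1/(-18 + (1 + 36)) = 1/(-18 + 37) = 1/19)
f + (-23 - 1*(-6))*(18 - K(6, 0)) = 30 + (-23 - 1*(-6))*(18 - 1*1/19) = 30 + (-23 + 6)*(18 - 1/19) = 30 - 17*341/19 = 30 - 5797/19 = -5227/19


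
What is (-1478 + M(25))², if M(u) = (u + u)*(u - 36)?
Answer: 4112784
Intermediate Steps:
M(u) = 2*u*(-36 + u) (M(u) = (2*u)*(-36 + u) = 2*u*(-36 + u))
(-1478 + M(25))² = (-1478 + 2*25*(-36 + 25))² = (-1478 + 2*25*(-11))² = (-1478 - 550)² = (-2028)² = 4112784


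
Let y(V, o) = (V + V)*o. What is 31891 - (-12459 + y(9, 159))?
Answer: 41488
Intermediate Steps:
y(V, o) = 2*V*o (y(V, o) = (2*V)*o = 2*V*o)
31891 - (-12459 + y(9, 159)) = 31891 - (-12459 + 2*9*159) = 31891 - (-12459 + 2862) = 31891 - 1*(-9597) = 31891 + 9597 = 41488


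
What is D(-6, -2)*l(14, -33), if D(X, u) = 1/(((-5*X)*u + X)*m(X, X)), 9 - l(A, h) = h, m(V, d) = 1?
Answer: -7/11 ≈ -0.63636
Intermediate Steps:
l(A, h) = 9 - h
D(X, u) = 1/(X - 5*X*u) (D(X, u) = 1/(((-5*X)*u + X)*1) = 1/((-5*X*u + X)*1) = 1/((X - 5*X*u)*1) = 1/(X - 5*X*u))
D(-6, -2)*l(14, -33) = (-1/(-6*(-1 + 5*(-2))))*(9 - 1*(-33)) = (-1*(-⅙)/(-1 - 10))*(9 + 33) = -1*(-⅙)/(-11)*42 = -1*(-⅙)*(-1/11)*42 = -1/66*42 = -7/11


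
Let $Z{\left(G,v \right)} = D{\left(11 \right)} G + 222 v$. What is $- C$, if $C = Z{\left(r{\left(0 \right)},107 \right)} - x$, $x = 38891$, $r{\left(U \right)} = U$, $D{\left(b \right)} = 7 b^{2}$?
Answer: $15137$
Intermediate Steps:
$Z{\left(G,v \right)} = 222 v + 847 G$ ($Z{\left(G,v \right)} = 7 \cdot 11^{2} G + 222 v = 7 \cdot 121 G + 222 v = 847 G + 222 v = 222 v + 847 G$)
$C = -15137$ ($C = \left(222 \cdot 107 + 847 \cdot 0\right) - 38891 = \left(23754 + 0\right) - 38891 = 23754 - 38891 = -15137$)
$- C = \left(-1\right) \left(-15137\right) = 15137$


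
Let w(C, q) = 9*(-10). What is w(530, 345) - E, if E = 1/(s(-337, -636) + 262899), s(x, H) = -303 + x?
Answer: -23603311/262259 ≈ -90.000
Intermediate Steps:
w(C, q) = -90
E = 1/262259 (E = 1/((-303 - 337) + 262899) = 1/(-640 + 262899) = 1/262259 ≈ 3.8130e-6)
w(530, 345) - E = -90 - 1*1/262259 = -90 - 1/262259 = -23603311/262259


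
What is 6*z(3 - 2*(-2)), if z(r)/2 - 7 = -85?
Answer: -936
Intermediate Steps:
z(r) = -156 (z(r) = 14 + 2*(-85) = 14 - 170 = -156)
6*z(3 - 2*(-2)) = 6*(-156) = -936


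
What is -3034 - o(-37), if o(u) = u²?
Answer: -4403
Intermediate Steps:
-3034 - o(-37) = -3034 - 1*(-37)² = -3034 - 1*1369 = -3034 - 1369 = -4403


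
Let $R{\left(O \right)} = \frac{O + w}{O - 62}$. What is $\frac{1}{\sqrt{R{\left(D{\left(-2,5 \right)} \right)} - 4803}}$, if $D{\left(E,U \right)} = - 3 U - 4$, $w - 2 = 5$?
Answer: $- \frac{3 i \sqrt{389031}}{129677} \approx - 0.014429 i$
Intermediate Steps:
$w = 7$ ($w = 2 + 5 = 7$)
$D{\left(E,U \right)} = -4 - 3 U$
$R{\left(O \right)} = \frac{7 + O}{-62 + O}$ ($R{\left(O \right)} = \frac{O + 7}{O - 62} = \frac{7 + O}{-62 + O}$)
$\frac{1}{\sqrt{R{\left(D{\left(-2,5 \right)} \right)} - 4803}} = \frac{1}{\sqrt{\frac{7 - 19}{-62 - 19} - 4803}} = \frac{1}{\sqrt{\frac{1}{-81} \left(-12\right) - 4803}} = \frac{1}{\sqrt{\left(- \frac{1}{81}\right) \left(-12\right) - 4803}} = \frac{1}{\sqrt{\frac{4}{27} - 4803}} = \frac{1}{\sqrt{- \frac{129677}{27}}} = \frac{1}{\frac{1}{9} i \sqrt{389031}} = - \frac{3 i \sqrt{389031}}{129677}$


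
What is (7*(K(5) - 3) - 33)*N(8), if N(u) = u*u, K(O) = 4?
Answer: -1664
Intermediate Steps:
N(u) = u²
(7*(K(5) - 3) - 33)*N(8) = (7*(4 - 3) - 33)*8² = (7*1 - 33)*64 = (7 - 33)*64 = -26*64 = -1664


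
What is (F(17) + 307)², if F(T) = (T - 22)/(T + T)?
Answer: 108847489/1156 ≈ 94159.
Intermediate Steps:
F(T) = (-22 + T)/(2*T) (F(T) = (-22 + T)/((2*T)) = (-22 + T)*(1/(2*T)) = (-22 + T)/(2*T))
(F(17) + 307)² = ((½)*(-22 + 17)/17 + 307)² = ((½)*(1/17)*(-5) + 307)² = (-5/34 + 307)² = (10433/34)² = 108847489/1156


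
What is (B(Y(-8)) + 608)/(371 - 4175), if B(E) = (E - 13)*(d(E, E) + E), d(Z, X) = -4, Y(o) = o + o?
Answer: -99/317 ≈ -0.31230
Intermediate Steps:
Y(o) = 2*o
B(E) = (-13 + E)*(-4 + E) (B(E) = (E - 13)*(-4 + E) = (-13 + E)*(-4 + E))
(B(Y(-8)) + 608)/(371 - 4175) = ((52 + (2*(-8))² - 34*(-8)) + 608)/(371 - 4175) = ((52 + (-16)² - 17*(-16)) + 608)/(-3804) = ((52 + 256 + 272) + 608)*(-1/3804) = (580 + 608)*(-1/3804) = 1188*(-1/3804) = -99/317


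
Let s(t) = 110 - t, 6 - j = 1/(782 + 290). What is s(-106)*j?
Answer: 173637/134 ≈ 1295.8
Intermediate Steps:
j = 6431/1072 (j = 6 - 1/(782 + 290) = 6 - 1/1072 = 6431/1072 ≈ 5.9991)
s(-106)*j = (110 - 1*(-106))*(6431/1072) = (110 + 106)*(6431/1072) = 216*(6431/1072) = 173637/134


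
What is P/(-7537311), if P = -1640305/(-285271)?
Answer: -1640305/2150176246281 ≈ -7.6287e-7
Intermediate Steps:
P = 1640305/285271 (P = -1640305*(-1/285271) = 1640305/285271 ≈ 5.7500)
P/(-7537311) = (1640305/285271)/(-7537311) = (1640305/285271)*(-1/7537311) = -1640305/2150176246281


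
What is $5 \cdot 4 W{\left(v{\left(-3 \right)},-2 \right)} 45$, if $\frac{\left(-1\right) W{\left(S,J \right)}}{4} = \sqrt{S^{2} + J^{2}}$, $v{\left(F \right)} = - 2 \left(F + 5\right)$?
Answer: $- 7200 \sqrt{5} \approx -16100.0$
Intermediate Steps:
$v{\left(F \right)} = -10 - 2 F$ ($v{\left(F \right)} = - 2 \left(5 + F\right) = -10 - 2 F$)
$W{\left(S,J \right)} = - 4 \sqrt{J^{2} + S^{2}}$ ($W{\left(S,J \right)} = - 4 \sqrt{S^{2} + J^{2}} = - 4 \sqrt{J^{2} + S^{2}}$)
$5 \cdot 4 W{\left(v{\left(-3 \right)},-2 \right)} 45 = 5 \cdot 4 \left(- 4 \sqrt{\left(-2\right)^{2} + \left(-10 - -6\right)^{2}}\right) 45 = 20 \left(- 4 \sqrt{4 + \left(-10 + 6\right)^{2}}\right) 45 = 20 \left(- 4 \sqrt{4 + \left(-4\right)^{2}}\right) 45 = 20 \left(- 4 \sqrt{4 + 16}\right) 45 = 20 \left(- 4 \sqrt{20}\right) 45 = 20 \left(- 4 \cdot 2 \sqrt{5}\right) 45 = 20 \left(- 8 \sqrt{5}\right) 45 = - 160 \sqrt{5} \cdot 45 = - 7200 \sqrt{5}$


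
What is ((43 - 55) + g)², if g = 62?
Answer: 2500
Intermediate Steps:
((43 - 55) + g)² = ((43 - 55) + 62)² = (-12 + 62)² = 50² = 2500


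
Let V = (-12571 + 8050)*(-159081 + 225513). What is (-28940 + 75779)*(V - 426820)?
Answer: -14087573615388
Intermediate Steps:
V = -300339072 (V = -4521*66432 = -300339072)
(-28940 + 75779)*(V - 426820) = (-28940 + 75779)*(-300339072 - 426820) = 46839*(-300765892) = -14087573615388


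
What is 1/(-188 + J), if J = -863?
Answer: -1/1051 ≈ -0.00095147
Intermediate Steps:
1/(-188 + J) = 1/(-188 - 863) = 1/(-1051) = -1/1051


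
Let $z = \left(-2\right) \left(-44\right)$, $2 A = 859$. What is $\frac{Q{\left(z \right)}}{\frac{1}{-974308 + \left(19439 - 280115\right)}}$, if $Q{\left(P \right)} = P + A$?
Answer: $-639104220$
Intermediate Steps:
$A = \frac{859}{2}$ ($A = \frac{1}{2} \cdot 859 = \frac{859}{2} \approx 429.5$)
$z = 88$
$Q{\left(P \right)} = \frac{859}{2} + P$ ($Q{\left(P \right)} = P + \frac{859}{2} = \frac{859}{2} + P$)
$\frac{Q{\left(z \right)}}{\frac{1}{-974308 + \left(19439 - 280115\right)}} = \frac{\frac{859}{2} + 88}{\frac{1}{-974308 + \left(19439 - 280115\right)}} = \frac{1035}{2 \frac{1}{-974308 + \left(19439 - 280115\right)}} = \frac{1035}{2 \frac{1}{-974308 - 260676}} = \frac{1035}{2 \frac{1}{-1234984}} = \frac{1035}{2 \left(- \frac{1}{1234984}\right)} = \frac{1035}{2} \left(-1234984\right) = -639104220$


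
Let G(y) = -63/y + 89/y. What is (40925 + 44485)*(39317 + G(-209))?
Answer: 701833358070/209 ≈ 3.3581e+9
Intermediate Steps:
G(y) = 26/y
(40925 + 44485)*(39317 + G(-209)) = (40925 + 44485)*(39317 + 26/(-209)) = 85410*(39317 + 26*(-1/209)) = 85410*(39317 - 26/209) = 85410*(8217227/209) = 701833358070/209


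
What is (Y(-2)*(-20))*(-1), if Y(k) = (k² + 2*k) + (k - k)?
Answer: 0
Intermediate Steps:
Y(k) = k² + 2*k (Y(k) = (k² + 2*k) + 0 = k² + 2*k)
(Y(-2)*(-20))*(-1) = (-2*(2 - 2)*(-20))*(-1) = (-2*0*(-20))*(-1) = (0*(-20))*(-1) = 0*(-1) = 0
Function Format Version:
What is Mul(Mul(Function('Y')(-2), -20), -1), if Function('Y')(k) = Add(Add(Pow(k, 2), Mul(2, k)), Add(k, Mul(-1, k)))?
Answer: 0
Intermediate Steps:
Function('Y')(k) = Add(Pow(k, 2), Mul(2, k)) (Function('Y')(k) = Add(Add(Pow(k, 2), Mul(2, k)), 0) = Add(Pow(k, 2), Mul(2, k)))
Mul(Mul(Function('Y')(-2), -20), -1) = Mul(Mul(Mul(-2, Add(2, -2)), -20), -1) = Mul(Mul(Mul(-2, 0), -20), -1) = Mul(Mul(0, -20), -1) = Mul(0, -1) = 0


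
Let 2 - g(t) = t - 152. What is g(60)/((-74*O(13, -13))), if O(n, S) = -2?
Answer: 47/74 ≈ 0.63513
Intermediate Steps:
g(t) = 154 - t (g(t) = 2 - (t - 152) = 2 - (-152 + t) = 2 + (152 - t) = 154 - t)
g(60)/((-74*O(13, -13))) = (154 - 1*60)/((-74*(-2))) = (154 - 60)/148 = 94*(1/148) = 47/74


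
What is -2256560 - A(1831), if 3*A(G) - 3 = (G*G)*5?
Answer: -23532488/3 ≈ -7.8442e+6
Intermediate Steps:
A(G) = 1 + 5*G²/3 (A(G) = 1 + ((G*G)*5)/3 = 1 + (G²*5)/3 = 1 + (5*G²)/3 = 1 + 5*G²/3)
-2256560 - A(1831) = -2256560 - (1 + (5/3)*1831²) = -2256560 - (1 + (5/3)*3352561) = -2256560 - (1 + 16762805/3) = -2256560 - 1*16762808/3 = -2256560 - 16762808/3 = -23532488/3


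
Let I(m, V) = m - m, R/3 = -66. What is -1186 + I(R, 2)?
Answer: -1186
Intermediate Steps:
R = -198 (R = 3*(-66) = -198)
I(m, V) = 0
-1186 + I(R, 2) = -1186 + 0 = -1186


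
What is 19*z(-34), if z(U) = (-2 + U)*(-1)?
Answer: 684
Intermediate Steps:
z(U) = 2 - U
19*z(-34) = 19*(2 - 1*(-34)) = 19*(2 + 34) = 19*36 = 684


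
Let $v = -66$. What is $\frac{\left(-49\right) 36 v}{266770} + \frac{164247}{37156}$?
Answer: $\frac{3438715881}{708007580} \approx 4.8569$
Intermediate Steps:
$\frac{\left(-49\right) 36 v}{266770} + \frac{164247}{37156} = \frac{\left(-49\right) 36 \left(-66\right)}{266770} + \frac{164247}{37156} = \left(-1764\right) \left(-66\right) \frac{1}{266770} + 164247 \cdot \frac{1}{37156} = 116424 \cdot \frac{1}{266770} + \frac{164247}{37156} = \frac{8316}{19055} + \frac{164247}{37156} = \frac{3438715881}{708007580}$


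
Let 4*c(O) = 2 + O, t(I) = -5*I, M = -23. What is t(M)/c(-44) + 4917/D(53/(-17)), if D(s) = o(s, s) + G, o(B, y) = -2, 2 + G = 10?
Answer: 33959/42 ≈ 808.55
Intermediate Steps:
G = 8 (G = -2 + 10 = 8)
D(s) = 6 (D(s) = -2 + 8 = 6)
c(O) = ½ + O/4 (c(O) = (2 + O)/4 = ½ + O/4)
t(M)/c(-44) + 4917/D(53/(-17)) = (-5*(-23))/(½ + (¼)*(-44)) + 4917/6 = 115/(½ - 11) + 4917*(⅙) = 115/(-21/2) + 1639/2 = 115*(-2/21) + 1639/2 = -230/21 + 1639/2 = 33959/42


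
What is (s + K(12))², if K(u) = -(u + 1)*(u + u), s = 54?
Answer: 66564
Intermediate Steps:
K(u) = -2*u*(1 + u) (K(u) = -(1 + u)*2*u = -2*u*(1 + u))
(s + K(12))² = (54 - 2*12*(1 + 12))² = (54 - 2*12*13)² = (54 - 312)² = (-258)² = 66564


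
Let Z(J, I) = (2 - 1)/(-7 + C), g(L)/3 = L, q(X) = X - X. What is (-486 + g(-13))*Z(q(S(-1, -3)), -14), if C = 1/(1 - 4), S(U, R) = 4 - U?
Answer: 1575/22 ≈ 71.591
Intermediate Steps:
C = -⅓ (C = 1/(-3) = -⅓ ≈ -0.33333)
q(X) = 0
g(L) = 3*L
Z(J, I) = -3/22 (Z(J, I) = (2 - 1)/(-7 - ⅓) = 1/(-22/3) = 1*(-3/22) = -3/22)
(-486 + g(-13))*Z(q(S(-1, -3)), -14) = (-486 + 3*(-13))*(-3/22) = (-486 - 39)*(-3/22) = -525*(-3/22) = 1575/22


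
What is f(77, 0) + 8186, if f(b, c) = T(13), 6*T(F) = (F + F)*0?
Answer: 8186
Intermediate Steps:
T(F) = 0 (T(F) = ((F + F)*0)/6 = ((2*F)*0)/6 = (⅙)*0 = 0)
f(b, c) = 0
f(77, 0) + 8186 = 0 + 8186 = 8186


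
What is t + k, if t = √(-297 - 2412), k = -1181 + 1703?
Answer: 522 + 3*I*√301 ≈ 522.0 + 52.048*I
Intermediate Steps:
k = 522
t = 3*I*√301 (t = √(-2709) = 3*I*√301 ≈ 52.048*I)
t + k = 3*I*√301 + 522 = 522 + 3*I*√301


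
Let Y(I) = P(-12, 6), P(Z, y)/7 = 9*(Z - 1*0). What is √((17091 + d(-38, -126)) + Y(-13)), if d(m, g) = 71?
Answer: √16406 ≈ 128.09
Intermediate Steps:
P(Z, y) = 63*Z (P(Z, y) = 7*(9*(Z - 1*0)) = 7*(9*(Z + 0)) = 7*(9*Z) = 63*Z)
Y(I) = -756 (Y(I) = 63*(-12) = -756)
√((17091 + d(-38, -126)) + Y(-13)) = √((17091 + 71) - 756) = √(17162 - 756) = √16406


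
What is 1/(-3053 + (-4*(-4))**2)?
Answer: -1/2797 ≈ -0.00035753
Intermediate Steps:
1/(-3053 + (-4*(-4))**2) = 1/(-3053 + 16**2) = 1/(-3053 + 256) = 1/(-2797) = -1/2797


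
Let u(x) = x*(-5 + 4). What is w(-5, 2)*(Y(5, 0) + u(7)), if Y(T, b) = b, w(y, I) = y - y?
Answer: 0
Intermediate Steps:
w(y, I) = 0
u(x) = -x (u(x) = x*(-1) = -x)
w(-5, 2)*(Y(5, 0) + u(7)) = 0*(0 - 1*7) = 0*(0 - 7) = 0*(-7) = 0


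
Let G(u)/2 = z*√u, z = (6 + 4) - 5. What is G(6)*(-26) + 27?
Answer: 27 - 260*√6 ≈ -609.87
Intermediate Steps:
z = 5 (z = 10 - 5 = 5)
G(u) = 10*√u (G(u) = 2*(5*√u) = 10*√u)
G(6)*(-26) + 27 = (10*√6)*(-26) + 27 = -260*√6 + 27 = 27 - 260*√6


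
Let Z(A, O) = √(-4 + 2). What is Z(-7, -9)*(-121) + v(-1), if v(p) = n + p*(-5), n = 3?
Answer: 8 - 121*I*√2 ≈ 8.0 - 171.12*I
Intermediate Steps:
Z(A, O) = I*√2 (Z(A, O) = √(-2) = I*√2)
v(p) = 3 - 5*p (v(p) = 3 + p*(-5) = 3 - 5*p)
Z(-7, -9)*(-121) + v(-1) = (I*√2)*(-121) + (3 - 5*(-1)) = -121*I*√2 + (3 + 5) = -121*I*√2 + 8 = 8 - 121*I*√2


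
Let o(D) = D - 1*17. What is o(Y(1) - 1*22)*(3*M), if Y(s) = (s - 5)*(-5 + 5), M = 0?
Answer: 0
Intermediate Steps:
Y(s) = 0 (Y(s) = (-5 + s)*0 = 0)
o(D) = -17 + D (o(D) = D - 17 = -17 + D)
o(Y(1) - 1*22)*(3*M) = (-17 + (0 - 1*22))*(3*0) = (-17 + (0 - 22))*0 = (-17 - 22)*0 = -39*0 = 0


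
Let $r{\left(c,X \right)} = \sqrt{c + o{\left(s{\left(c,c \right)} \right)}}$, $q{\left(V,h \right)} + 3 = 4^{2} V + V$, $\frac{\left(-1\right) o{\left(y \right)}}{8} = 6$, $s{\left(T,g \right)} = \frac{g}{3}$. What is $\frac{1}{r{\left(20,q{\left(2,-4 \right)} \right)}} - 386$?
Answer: $-386 - \frac{i \sqrt{7}}{14} \approx -386.0 - 0.18898 i$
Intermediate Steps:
$s{\left(T,g \right)} = \frac{g}{3}$ ($s{\left(T,g \right)} = g \frac{1}{3} = \frac{g}{3}$)
$o{\left(y \right)} = -48$ ($o{\left(y \right)} = \left(-8\right) 6 = -48$)
$q{\left(V,h \right)} = -3 + 17 V$ ($q{\left(V,h \right)} = -3 + \left(4^{2} V + V\right) = -3 + \left(16 V + V\right) = -3 + 17 V$)
$r{\left(c,X \right)} = \sqrt{-48 + c}$ ($r{\left(c,X \right)} = \sqrt{c - 48} = \sqrt{-48 + c}$)
$\frac{1}{r{\left(20,q{\left(2,-4 \right)} \right)}} - 386 = \frac{1}{\sqrt{-48 + 20}} - 386 = \frac{1}{\sqrt{-28}} - 386 = \frac{1}{2 i \sqrt{7}} - 386 = - \frac{i \sqrt{7}}{14} - 386 = -386 - \frac{i \sqrt{7}}{14}$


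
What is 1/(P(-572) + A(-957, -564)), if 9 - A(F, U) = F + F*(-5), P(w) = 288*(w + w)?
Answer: -1/333291 ≈ -3.0004e-6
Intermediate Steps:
P(w) = 576*w (P(w) = 288*(2*w) = 576*w)
A(F, U) = 9 + 4*F (A(F, U) = 9 - (F + F*(-5)) = 9 - (F - 5*F) = 9 - (-4)*F = 9 + 4*F)
1/(P(-572) + A(-957, -564)) = 1/(576*(-572) + (9 + 4*(-957))) = 1/(-329472 + (9 - 3828)) = 1/(-329472 - 3819) = 1/(-333291) = -1/333291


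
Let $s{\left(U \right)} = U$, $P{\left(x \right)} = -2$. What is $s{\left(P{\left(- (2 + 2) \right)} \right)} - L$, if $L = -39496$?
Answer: $39494$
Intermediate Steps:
$s{\left(P{\left(- (2 + 2) \right)} \right)} - L = -2 - -39496 = -2 + 39496 = 39494$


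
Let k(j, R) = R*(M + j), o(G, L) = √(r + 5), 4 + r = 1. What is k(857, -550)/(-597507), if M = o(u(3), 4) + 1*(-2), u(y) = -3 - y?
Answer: 156750/199169 + 550*√2/597507 ≈ 0.78832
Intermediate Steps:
r = -3 (r = -4 + 1 = -3)
o(G, L) = √2 (o(G, L) = √(-3 + 5) = √2)
M = -2 + √2 (M = √2 + 1*(-2) = √2 - 2 = -2 + √2 ≈ -0.58579)
k(j, R) = R*(-2 + j + √2) (k(j, R) = R*((-2 + √2) + j) = R*(-2 + j + √2))
k(857, -550)/(-597507) = -550*(-2 + 857 + √2)/(-597507) = -550*(855 + √2)*(-1/597507) = (-470250 - 550*√2)*(-1/597507) = 156750/199169 + 550*√2/597507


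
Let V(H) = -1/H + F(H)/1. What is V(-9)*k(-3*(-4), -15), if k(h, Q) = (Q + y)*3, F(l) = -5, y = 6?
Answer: 132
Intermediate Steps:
V(H) = -5 - 1/H (V(H) = -1/H - 5/1 = -1/H - 5*1 = -1/H - 5 = -5 - 1/H)
k(h, Q) = 18 + 3*Q (k(h, Q) = (Q + 6)*3 = (6 + Q)*3 = 18 + 3*Q)
V(-9)*k(-3*(-4), -15) = (-5 - 1/(-9))*(18 + 3*(-15)) = (-5 - 1*(-1/9))*(18 - 45) = (-5 + 1/9)*(-27) = -44/9*(-27) = 132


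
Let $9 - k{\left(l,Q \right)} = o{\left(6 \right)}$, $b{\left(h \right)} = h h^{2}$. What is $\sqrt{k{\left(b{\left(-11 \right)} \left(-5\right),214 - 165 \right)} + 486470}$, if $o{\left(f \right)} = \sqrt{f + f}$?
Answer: $\sqrt{486479 - 2 \sqrt{3}} \approx 697.48$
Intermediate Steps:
$b{\left(h \right)} = h^{3}$
$o{\left(f \right)} = \sqrt{2} \sqrt{f}$ ($o{\left(f \right)} = \sqrt{2 f} = \sqrt{2} \sqrt{f}$)
$k{\left(l,Q \right)} = 9 - 2 \sqrt{3}$ ($k{\left(l,Q \right)} = 9 - \sqrt{2} \sqrt{6} = 9 - 2 \sqrt{3}$)
$\sqrt{k{\left(b{\left(-11 \right)} \left(-5\right),214 - 165 \right)} + 486470} = \sqrt{\left(9 - 2 \sqrt{3}\right) + 486470} = \sqrt{486479 - 2 \sqrt{3}}$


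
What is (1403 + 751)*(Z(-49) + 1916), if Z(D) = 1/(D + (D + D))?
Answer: 202225418/49 ≈ 4.1270e+6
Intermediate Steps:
Z(D) = 1/(3*D) (Z(D) = 1/(D + 2*D) = 1/(3*D))
(1403 + 751)*(Z(-49) + 1916) = (1403 + 751)*((⅓)/(-49) + 1916) = 2154*((⅓)*(-1/49) + 1916) = 2154*(-1/147 + 1916) = 2154*(281651/147) = 202225418/49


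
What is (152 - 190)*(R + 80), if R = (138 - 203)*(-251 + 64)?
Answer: -464930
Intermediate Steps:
R = 12155 (R = -65*(-187) = 12155)
(152 - 190)*(R + 80) = (152 - 190)*(12155 + 80) = -38*12235 = -464930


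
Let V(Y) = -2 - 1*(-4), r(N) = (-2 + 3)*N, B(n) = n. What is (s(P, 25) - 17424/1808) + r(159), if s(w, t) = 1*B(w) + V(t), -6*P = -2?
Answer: 51425/339 ≈ 151.70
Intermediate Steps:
r(N) = N (r(N) = 1*N = N)
P = 1/3 (P = -1/6*(-2) = 1/3 ≈ 0.33333)
V(Y) = 2 (V(Y) = -2 + 4 = 2)
s(w, t) = 2 + w (s(w, t) = 1*w + 2 = w + 2 = 2 + w)
(s(P, 25) - 17424/1808) + r(159) = ((2 + 1/3) - 17424/1808) + 159 = (7/3 - 17424*1/1808) + 159 = (7/3 - 1089/113) + 159 = -2476/339 + 159 = 51425/339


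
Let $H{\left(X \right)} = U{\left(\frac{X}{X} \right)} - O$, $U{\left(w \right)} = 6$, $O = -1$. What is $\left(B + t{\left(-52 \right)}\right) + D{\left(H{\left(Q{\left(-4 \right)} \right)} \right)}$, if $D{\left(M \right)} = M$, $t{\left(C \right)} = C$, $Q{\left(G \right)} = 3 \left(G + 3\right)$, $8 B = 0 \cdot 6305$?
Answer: $-45$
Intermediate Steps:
$B = 0$ ($B = \frac{0 \cdot 6305}{8} = \frac{1}{8} \cdot 0 = 0$)
$Q{\left(G \right)} = 9 + 3 G$ ($Q{\left(G \right)} = 3 \left(3 + G\right) = 9 + 3 G$)
$H{\left(X \right)} = 7$ ($H{\left(X \right)} = 6 - -1 = 6 + 1 = 7$)
$\left(B + t{\left(-52 \right)}\right) + D{\left(H{\left(Q{\left(-4 \right)} \right)} \right)} = \left(0 - 52\right) + 7 = -52 + 7 = -45$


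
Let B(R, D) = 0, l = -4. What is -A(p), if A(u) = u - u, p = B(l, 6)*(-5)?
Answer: 0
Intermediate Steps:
p = 0 (p = 0*(-5) = 0)
A(u) = 0
-A(p) = -1*0 = 0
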